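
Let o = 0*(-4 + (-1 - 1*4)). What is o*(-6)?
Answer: 0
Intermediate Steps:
o = 0 (o = 0*(-4 + (-1 - 4)) = 0*(-4 - 5) = 0*(-9) = 0)
o*(-6) = 0*(-6) = 0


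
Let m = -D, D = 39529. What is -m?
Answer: 39529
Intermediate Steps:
m = -39529 (m = -1*39529 = -39529)
-m = -1*(-39529) = 39529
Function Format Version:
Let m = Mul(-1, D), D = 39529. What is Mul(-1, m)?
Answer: 39529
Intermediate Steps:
m = -39529 (m = Mul(-1, 39529) = -39529)
Mul(-1, m) = Mul(-1, -39529) = 39529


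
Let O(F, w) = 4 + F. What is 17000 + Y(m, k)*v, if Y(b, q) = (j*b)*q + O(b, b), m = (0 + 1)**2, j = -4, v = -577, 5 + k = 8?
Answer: 21039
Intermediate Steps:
k = 3 (k = -5 + 8 = 3)
m = 1 (m = 1**2 = 1)
Y(b, q) = 4 + b - 4*b*q (Y(b, q) = (-4*b)*q + (4 + b) = -4*b*q + (4 + b) = 4 + b - 4*b*q)
17000 + Y(m, k)*v = 17000 + (4 + 1 - 4*1*3)*(-577) = 17000 + (4 + 1 - 12)*(-577) = 17000 - 7*(-577) = 17000 + 4039 = 21039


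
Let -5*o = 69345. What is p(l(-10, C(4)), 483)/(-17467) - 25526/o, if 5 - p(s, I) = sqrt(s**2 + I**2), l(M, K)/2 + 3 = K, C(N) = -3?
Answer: 445793297/242249823 + 3*sqrt(25937)/17467 ≈ 1.8679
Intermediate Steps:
o = -13869 (o = -1/5*69345 = -13869)
l(M, K) = -6 + 2*K
p(s, I) = 5 - sqrt(I**2 + s**2) (p(s, I) = 5 - sqrt(s**2 + I**2) = 5 - sqrt(I**2 + s**2))
p(l(-10, C(4)), 483)/(-17467) - 25526/o = (5 - sqrt(483**2 + (-6 + 2*(-3))**2))/(-17467) - 25526/(-13869) = (5 - sqrt(233289 + (-6 - 6)**2))*(-1/17467) - 25526*(-1/13869) = (5 - sqrt(233289 + (-12)**2))*(-1/17467) + 25526/13869 = (5 - sqrt(233289 + 144))*(-1/17467) + 25526/13869 = (5 - sqrt(233433))*(-1/17467) + 25526/13869 = (5 - 3*sqrt(25937))*(-1/17467) + 25526/13869 = (-5/17467 + 3*sqrt(25937)/17467) + 25526/13869 = 445793297/242249823 + 3*sqrt(25937)/17467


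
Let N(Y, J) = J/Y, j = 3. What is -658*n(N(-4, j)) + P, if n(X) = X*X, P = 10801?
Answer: 83447/8 ≈ 10431.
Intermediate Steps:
n(X) = X²
-658*n(N(-4, j)) + P = -658*(3/(-4))² + 10801 = -658*(3*(-¼))² + 10801 = -658*(-¾)² + 10801 = -658*9/16 + 10801 = -2961/8 + 10801 = 83447/8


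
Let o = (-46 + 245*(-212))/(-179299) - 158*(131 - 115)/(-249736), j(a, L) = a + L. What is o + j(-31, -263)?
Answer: -1824517756/6212183 ≈ -293.70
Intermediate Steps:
j(a, L) = L + a
o = 1864046/6212183 (o = (-46 - 51940)*(-1/179299) - 158*16*(-1/249736) = -51986*(-1/179299) - 2528*(-1/249736) = 3058/10547 + 316/31217 = 1864046/6212183 ≈ 0.30006)
o + j(-31, -263) = 1864046/6212183 + (-263 - 31) = 1864046/6212183 - 294 = -1824517756/6212183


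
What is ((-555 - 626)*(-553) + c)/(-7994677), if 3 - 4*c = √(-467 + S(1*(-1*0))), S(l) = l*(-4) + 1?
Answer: -2612375/31978708 + I*√466/31978708 ≈ -0.081691 + 6.7504e-7*I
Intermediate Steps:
S(l) = 1 - 4*l (S(l) = -4*l + 1 = 1 - 4*l)
c = ¾ - I*√466/4 (c = ¾ - √(-467 + (1 - 4*(-1*0)))/4 = ¾ - √(-467 + (1 - 4*0))/4 = ¾ - √(-467 + (1 + 0))/4 = ¾ - √(-467 + 1)/4 = ¾ - I*√466/4 ≈ 0.75 - 5.3968*I)
((-555 - 626)*(-553) + c)/(-7994677) = ((-555 - 626)*(-553) + (¾ - I*√466/4))/(-7994677) = (-1181*(-553) + (¾ - I*√466/4))*(-1/7994677) = (653093 + (¾ - I*√466/4))*(-1/7994677) = (2612375/4 - I*√466/4)*(-1/7994677) = -2612375/31978708 + I*√466/31978708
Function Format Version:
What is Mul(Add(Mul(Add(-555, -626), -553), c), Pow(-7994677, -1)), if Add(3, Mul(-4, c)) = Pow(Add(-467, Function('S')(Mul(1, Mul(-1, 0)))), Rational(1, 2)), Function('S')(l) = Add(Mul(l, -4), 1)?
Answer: Add(Rational(-2612375, 31978708), Mul(Rational(1, 31978708), I, Pow(466, Rational(1, 2)))) ≈ Add(-0.081691, Mul(6.7504e-7, I))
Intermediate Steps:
Function('S')(l) = Add(1, Mul(-4, l)) (Function('S')(l) = Add(Mul(-4, l), 1) = Add(1, Mul(-4, l)))
c = Add(Rational(3, 4), Mul(Rational(-1, 4), I, Pow(466, Rational(1, 2)))) (c = Add(Rational(3, 4), Mul(Rational(-1, 4), Pow(Add(-467, Add(1, Mul(-4, Mul(1, Mul(-1, 0))))), Rational(1, 2)))) = Add(Rational(3, 4), Mul(Rational(-1, 4), Pow(Add(-467, Add(1, Mul(-4, Mul(1, 0)))), Rational(1, 2)))) = Add(Rational(3, 4), Mul(Rational(-1, 4), Pow(Add(-467, Add(1, Mul(-4, 0))), Rational(1, 2)))) = Add(Rational(3, 4), Mul(Rational(-1, 4), Pow(Add(-467, Add(1, 0)), Rational(1, 2)))) = Add(Rational(3, 4), Mul(Rational(-1, 4), Pow(Add(-467, 1), Rational(1, 2)))) = Add(Rational(3, 4), Mul(Rational(-1, 4), Pow(-466, Rational(1, 2)))) = Add(Rational(3, 4), Mul(Rational(-1, 4), Mul(I, Pow(466, Rational(1, 2))))) = Add(Rational(3, 4), Mul(Rational(-1, 4), I, Pow(466, Rational(1, 2)))) ≈ Add(0.75000, Mul(-5.3968, I)))
Mul(Add(Mul(Add(-555, -626), -553), c), Pow(-7994677, -1)) = Mul(Add(Mul(Add(-555, -626), -553), Add(Rational(3, 4), Mul(Rational(-1, 4), I, Pow(466, Rational(1, 2))))), Pow(-7994677, -1)) = Mul(Add(Mul(-1181, -553), Add(Rational(3, 4), Mul(Rational(-1, 4), I, Pow(466, Rational(1, 2))))), Rational(-1, 7994677)) = Mul(Add(653093, Add(Rational(3, 4), Mul(Rational(-1, 4), I, Pow(466, Rational(1, 2))))), Rational(-1, 7994677)) = Mul(Add(Rational(2612375, 4), Mul(Rational(-1, 4), I, Pow(466, Rational(1, 2)))), Rational(-1, 7994677)) = Add(Rational(-2612375, 31978708), Mul(Rational(1, 31978708), I, Pow(466, Rational(1, 2))))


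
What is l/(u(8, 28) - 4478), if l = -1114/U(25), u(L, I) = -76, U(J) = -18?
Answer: -557/40986 ≈ -0.013590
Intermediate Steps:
l = 557/9 (l = -1114/(-18) = -1114*(-1/18) = 557/9 ≈ 61.889)
l/(u(8, 28) - 4478) = 557/(9*(-76 - 4478)) = (557/9)/(-4554) = (557/9)*(-1/4554) = -557/40986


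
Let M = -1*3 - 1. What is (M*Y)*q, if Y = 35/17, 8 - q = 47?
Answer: 5460/17 ≈ 321.18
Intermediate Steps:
q = -39 (q = 8 - 1*47 = 8 - 47 = -39)
Y = 35/17 (Y = 35*(1/17) = 35/17 ≈ 2.0588)
M = -4 (M = -3 - 1 = -4)
(M*Y)*q = -4*35/17*(-39) = -140/17*(-39) = 5460/17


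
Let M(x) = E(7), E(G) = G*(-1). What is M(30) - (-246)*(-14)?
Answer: -3451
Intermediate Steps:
E(G) = -G
M(x) = -7 (M(x) = -1*7 = -7)
M(30) - (-246)*(-14) = -7 - (-246)*(-14) = -7 - 1*3444 = -7 - 3444 = -3451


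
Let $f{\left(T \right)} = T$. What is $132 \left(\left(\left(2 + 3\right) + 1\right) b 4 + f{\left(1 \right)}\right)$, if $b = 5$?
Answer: $15972$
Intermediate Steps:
$132 \left(\left(\left(2 + 3\right) + 1\right) b 4 + f{\left(1 \right)}\right) = 132 \left(\left(\left(2 + 3\right) + 1\right) 5 \cdot 4 + 1\right) = 132 \left(\left(5 + 1\right) 5 \cdot 4 + 1\right) = 132 \left(6 \cdot 5 \cdot 4 + 1\right) = 132 \left(30 \cdot 4 + 1\right) = 132 \left(120 + 1\right) = 132 \cdot 121 = 15972$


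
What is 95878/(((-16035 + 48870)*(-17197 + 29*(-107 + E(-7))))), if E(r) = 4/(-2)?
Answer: -47939/334227465 ≈ -0.00014343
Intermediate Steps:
E(r) = -2 (E(r) = 4*(-½) = -2)
95878/(((-16035 + 48870)*(-17197 + 29*(-107 + E(-7))))) = 95878/(((-16035 + 48870)*(-17197 + 29*(-107 - 2)))) = 95878/((32835*(-17197 + 29*(-109)))) = 95878/((32835*(-17197 - 3161))) = 95878/((32835*(-20358))) = 95878/(-668454930) = 95878*(-1/668454930) = -47939/334227465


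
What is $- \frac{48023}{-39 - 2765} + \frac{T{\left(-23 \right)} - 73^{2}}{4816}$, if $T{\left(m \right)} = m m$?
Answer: $\frac{13613723}{844004} \approx 16.13$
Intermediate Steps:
$T{\left(m \right)} = m^{2}$
$- \frac{48023}{-39 - 2765} + \frac{T{\left(-23 \right)} - 73^{2}}{4816} = - \frac{48023}{-39 - 2765} + \frac{\left(-23\right)^{2} - 73^{2}}{4816} = - \frac{48023}{-39 - 2765} + \left(529 - 5329\right) \frac{1}{4816} = - \frac{48023}{-2804} + \left(529 - 5329\right) \frac{1}{4816} = \left(-48023\right) \left(- \frac{1}{2804}\right) - \frac{300}{301} = \frac{48023}{2804} - \frac{300}{301} = \frac{13613723}{844004}$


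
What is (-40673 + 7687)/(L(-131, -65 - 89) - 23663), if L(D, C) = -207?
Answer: 16493/11935 ≈ 1.3819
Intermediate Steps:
(-40673 + 7687)/(L(-131, -65 - 89) - 23663) = (-40673 + 7687)/(-207 - 23663) = -32986/(-23870) = -32986*(-1/23870) = 16493/11935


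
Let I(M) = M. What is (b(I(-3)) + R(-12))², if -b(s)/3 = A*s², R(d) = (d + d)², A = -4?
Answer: 467856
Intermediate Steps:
R(d) = 4*d² (R(d) = (2*d)² = 4*d²)
b(s) = 12*s² (b(s) = -(-12)*s² = 12*s²)
(b(I(-3)) + R(-12))² = (12*(-3)² + 4*(-12)²)² = (12*9 + 4*144)² = (108 + 576)² = 684² = 467856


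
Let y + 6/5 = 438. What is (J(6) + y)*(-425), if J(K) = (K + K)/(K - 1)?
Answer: -186660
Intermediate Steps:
y = 2184/5 (y = -6/5 + 438 = 2184/5 ≈ 436.80)
J(K) = 2*K/(-1 + K) (J(K) = (2*K)/(-1 + K) = 2*K/(-1 + K))
(J(6) + y)*(-425) = (2*6/(-1 + 6) + 2184/5)*(-425) = (2*6/5 + 2184/5)*(-425) = (2*6*(1/5) + 2184/5)*(-425) = (12/5 + 2184/5)*(-425) = (2196/5)*(-425) = -186660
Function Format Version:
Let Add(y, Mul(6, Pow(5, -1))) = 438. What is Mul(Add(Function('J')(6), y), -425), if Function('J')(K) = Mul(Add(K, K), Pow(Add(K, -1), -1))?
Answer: -186660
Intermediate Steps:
y = Rational(2184, 5) (y = Add(Rational(-6, 5), 438) = Rational(2184, 5) ≈ 436.80)
Function('J')(K) = Mul(2, K, Pow(Add(-1, K), -1)) (Function('J')(K) = Mul(Mul(2, K), Pow(Add(-1, K), -1)) = Mul(2, K, Pow(Add(-1, K), -1)))
Mul(Add(Function('J')(6), y), -425) = Mul(Add(Mul(2, 6, Pow(Add(-1, 6), -1)), Rational(2184, 5)), -425) = Mul(Add(Mul(2, 6, Pow(5, -1)), Rational(2184, 5)), -425) = Mul(Add(Mul(2, 6, Rational(1, 5)), Rational(2184, 5)), -425) = Mul(Add(Rational(12, 5), Rational(2184, 5)), -425) = Mul(Rational(2196, 5), -425) = -186660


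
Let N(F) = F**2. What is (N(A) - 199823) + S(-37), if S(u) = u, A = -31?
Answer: -198899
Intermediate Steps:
(N(A) - 199823) + S(-37) = ((-31)**2 - 199823) - 37 = (961 - 199823) - 37 = -198862 - 37 = -198899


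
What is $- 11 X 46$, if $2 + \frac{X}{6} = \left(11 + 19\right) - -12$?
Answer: $-121440$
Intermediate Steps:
$X = 240$ ($X = -12 + 6 \left(\left(11 + 19\right) - -12\right) = -12 + 6 \left(30 + 12\right) = -12 + 6 \cdot 42 = -12 + 252 = 240$)
$- 11 X 46 = \left(-11\right) 240 \cdot 46 = \left(-2640\right) 46 = -121440$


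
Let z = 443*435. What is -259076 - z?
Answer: -451781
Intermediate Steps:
z = 192705
-259076 - z = -259076 - 1*192705 = -259076 - 192705 = -451781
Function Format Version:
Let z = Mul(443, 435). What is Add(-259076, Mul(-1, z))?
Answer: -451781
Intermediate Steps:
z = 192705
Add(-259076, Mul(-1, z)) = Add(-259076, Mul(-1, 192705)) = Add(-259076, -192705) = -451781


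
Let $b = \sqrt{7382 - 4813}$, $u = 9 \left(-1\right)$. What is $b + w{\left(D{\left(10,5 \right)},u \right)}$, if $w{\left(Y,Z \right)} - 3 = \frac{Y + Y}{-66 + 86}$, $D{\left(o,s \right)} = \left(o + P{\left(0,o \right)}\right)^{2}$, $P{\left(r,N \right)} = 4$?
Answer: $\frac{113}{5} + \sqrt{2569} \approx 73.285$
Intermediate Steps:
$u = -9$
$D{\left(o,s \right)} = \left(4 + o\right)^{2}$ ($D{\left(o,s \right)} = \left(o + 4\right)^{2} = \left(4 + o\right)^{2}$)
$b = \sqrt{2569} \approx 50.685$
$w{\left(Y,Z \right)} = 3 + \frac{Y}{10}$ ($w{\left(Y,Z \right)} = 3 + \frac{Y + Y}{-66 + 86} = 3 + \frac{2 Y}{20} = 3 + 2 Y \frac{1}{20} = 3 + \frac{Y}{10}$)
$b + w{\left(D{\left(10,5 \right)},u \right)} = \sqrt{2569} + \left(3 + \frac{\left(4 + 10\right)^{2}}{10}\right) = \sqrt{2569} + \left(3 + \frac{14^{2}}{10}\right) = \sqrt{2569} + \left(3 + \frac{1}{10} \cdot 196\right) = \sqrt{2569} + \left(3 + \frac{98}{5}\right) = \sqrt{2569} + \frac{113}{5} = \frac{113}{5} + \sqrt{2569}$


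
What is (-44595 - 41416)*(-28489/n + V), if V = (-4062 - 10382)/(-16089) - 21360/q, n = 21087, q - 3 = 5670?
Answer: 2503002723112721/6898464441 ≈ 3.6284e+5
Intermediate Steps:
q = 5673 (q = 3 + 5670 = 5673)
V = -2814196/981429 (V = (-4062 - 10382)/(-16089) - 21360/5673 = -14444*(-1/16089) - 21360*1/5673 = 14444/16089 - 7120/1891 = -2814196/981429 ≈ -2.8674)
(-44595 - 41416)*(-28489/n + V) = (-44595 - 41416)*(-28489/21087 - 2814196/981429) = -86011*(-28489*1/21087 - 2814196/981429) = -86011*(-28489/21087 - 2814196/981429) = -86011*(-29100960611/6898464441) = 2503002723112721/6898464441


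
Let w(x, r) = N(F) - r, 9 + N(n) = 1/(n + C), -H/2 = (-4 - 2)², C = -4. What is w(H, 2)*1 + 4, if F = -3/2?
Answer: -79/11 ≈ -7.1818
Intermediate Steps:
H = -72 (H = -2*(-4 - 2)² = -2*(-6)² = -2*36 = -72)
F = -3/2 (F = -3*½ = -3/2 ≈ -1.5000)
N(n) = -9 + 1/(-4 + n) (N(n) = -9 + 1/(n - 4) = -9 + 1/(-4 + n))
w(x, r) = -101/11 - r (w(x, r) = (37 - 9*(-3/2))/(-4 - 3/2) - r = (37 + 27/2)/(-11/2) - r = -2/11*101/2 - r = -101/11 - r)
w(H, 2)*1 + 4 = (-101/11 - 1*2)*1 + 4 = (-101/11 - 2)*1 + 4 = -123/11*1 + 4 = -123/11 + 4 = -79/11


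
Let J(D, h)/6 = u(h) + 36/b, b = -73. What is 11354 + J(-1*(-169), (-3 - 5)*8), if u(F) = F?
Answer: 800594/73 ≈ 10967.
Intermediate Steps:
J(D, h) = -216/73 + 6*h (J(D, h) = 6*(h + 36/(-73)) = 6*(h + 36*(-1/73)) = 6*(h - 36/73) = 6*(-36/73 + h) = -216/73 + 6*h)
11354 + J(-1*(-169), (-3 - 5)*8) = 11354 + (-216/73 + 6*((-3 - 5)*8)) = 11354 + (-216/73 + 6*(-8*8)) = 11354 + (-216/73 + 6*(-64)) = 11354 + (-216/73 - 384) = 11354 - 28248/73 = 800594/73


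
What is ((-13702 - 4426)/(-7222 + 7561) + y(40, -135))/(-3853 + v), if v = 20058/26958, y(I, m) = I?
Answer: 10262012/2933737527 ≈ 0.0034979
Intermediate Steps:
v = 3343/4493 (v = 20058*(1/26958) = 3343/4493 ≈ 0.74405)
((-13702 - 4426)/(-7222 + 7561) + y(40, -135))/(-3853 + v) = ((-13702 - 4426)/(-7222 + 7561) + 40)/(-3853 + 3343/4493) = (-18128/339 + 40)/(-17308186/4493) = (-18128*1/339 + 40)*(-4493/17308186) = (-18128/339 + 40)*(-4493/17308186) = -4568/339*(-4493/17308186) = 10262012/2933737527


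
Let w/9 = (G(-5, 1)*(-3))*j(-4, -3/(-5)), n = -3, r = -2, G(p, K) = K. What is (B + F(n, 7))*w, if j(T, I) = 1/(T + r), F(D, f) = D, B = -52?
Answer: -495/2 ≈ -247.50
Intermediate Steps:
j(T, I) = 1/(-2 + T) (j(T, I) = 1/(T - 2) = 1/(-2 + T))
w = 9/2 (w = 9*((1*(-3))/(-2 - 4)) = 9*(-3/(-6)) = 9*(-3*(-1/6)) = 9*(1/2) = 9/2 ≈ 4.5000)
(B + F(n, 7))*w = (-52 - 3)*(9/2) = -55*9/2 = -495/2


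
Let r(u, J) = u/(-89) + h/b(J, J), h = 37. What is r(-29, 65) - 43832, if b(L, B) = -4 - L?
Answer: -269173604/6141 ≈ -43832.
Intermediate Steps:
r(u, J) = 37/(-4 - J) - u/89 (r(u, J) = u/(-89) + 37/(-4 - J) = u*(-1/89) + 37/(-4 - J) = -u/89 + 37/(-4 - J) = 37/(-4 - J) - u/89)
r(-29, 65) - 43832 = (-3293 - 1*(-29)*(4 + 65))/(89*(4 + 65)) - 43832 = (1/89)*(-3293 - 1*(-29)*69)/69 - 43832 = (1/89)*(1/69)*(-3293 + 2001) - 43832 = (1/89)*(1/69)*(-1292) - 43832 = -1292/6141 - 43832 = -269173604/6141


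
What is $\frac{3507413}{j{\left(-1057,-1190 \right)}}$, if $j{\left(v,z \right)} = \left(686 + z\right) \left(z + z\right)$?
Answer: $\frac{501059}{171360} \approx 2.924$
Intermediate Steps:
$j{\left(v,z \right)} = 2 z \left(686 + z\right)$ ($j{\left(v,z \right)} = \left(686 + z\right) 2 z = 2 z \left(686 + z\right)$)
$\frac{3507413}{j{\left(-1057,-1190 \right)}} = \frac{3507413}{2 \left(-1190\right) \left(686 - 1190\right)} = \frac{3507413}{2 \left(-1190\right) \left(-504\right)} = \frac{3507413}{1199520} = 3507413 \cdot \frac{1}{1199520} = \frac{501059}{171360}$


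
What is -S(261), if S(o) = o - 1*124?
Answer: -137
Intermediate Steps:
S(o) = -124 + o (S(o) = o - 124 = -124 + o)
-S(261) = -(-124 + 261) = -1*137 = -137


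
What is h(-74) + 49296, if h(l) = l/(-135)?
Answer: 6655034/135 ≈ 49297.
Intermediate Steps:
h(l) = -l/135 (h(l) = l*(-1/135) = -l/135)
h(-74) + 49296 = -1/135*(-74) + 49296 = 74/135 + 49296 = 6655034/135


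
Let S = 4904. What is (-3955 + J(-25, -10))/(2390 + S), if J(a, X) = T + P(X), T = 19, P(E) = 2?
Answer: -281/521 ≈ -0.53935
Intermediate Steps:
J(a, X) = 21 (J(a, X) = 19 + 2 = 21)
(-3955 + J(-25, -10))/(2390 + S) = (-3955 + 21)/(2390 + 4904) = -3934/7294 = -3934*1/7294 = -281/521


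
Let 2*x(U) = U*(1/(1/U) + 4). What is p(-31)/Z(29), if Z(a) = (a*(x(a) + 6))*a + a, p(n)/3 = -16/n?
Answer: 96/25264597 ≈ 3.7998e-6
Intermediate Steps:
x(U) = U*(4 + U)/2 (x(U) = (U*(1/(1/U) + 4))/2 = (U*(U + 4))/2 = (U*(4 + U))/2 = U*(4 + U)/2)
p(n) = -48/n (p(n) = 3*(-16/n) = -48/n)
Z(a) = a + a**2*(6 + a*(4 + a)/2) (Z(a) = (a*(a*(4 + a)/2 + 6))*a + a = (a*(6 + a*(4 + a)/2))*a + a = a**2*(6 + a*(4 + a)/2) + a = a + a**2*(6 + a*(4 + a)/2))
p(-31)/Z(29) = (-48/(-31))/(((1/2)*29*(2 + 12*29 + 29**2*(4 + 29)))) = (-48*(-1/31))/(((1/2)*29*(2 + 348 + 841*33))) = 48/(31*(((1/2)*29*(2 + 348 + 27753)))) = 48/(31*(((1/2)*29*28103))) = 48/(31*(814987/2)) = (48/31)*(2/814987) = 96/25264597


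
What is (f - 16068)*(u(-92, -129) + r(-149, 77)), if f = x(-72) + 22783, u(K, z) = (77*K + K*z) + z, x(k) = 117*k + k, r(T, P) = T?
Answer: -8025186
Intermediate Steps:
x(k) = 118*k
u(K, z) = z + 77*K + K*z
f = 14287 (f = 118*(-72) + 22783 = -8496 + 22783 = 14287)
(f - 16068)*(u(-92, -129) + r(-149, 77)) = (14287 - 16068)*((-129 + 77*(-92) - 92*(-129)) - 149) = -1781*((-129 - 7084 + 11868) - 149) = -1781*(4655 - 149) = -1781*4506 = -8025186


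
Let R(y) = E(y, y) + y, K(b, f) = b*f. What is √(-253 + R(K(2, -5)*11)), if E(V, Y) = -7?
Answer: I*√370 ≈ 19.235*I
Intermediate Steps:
R(y) = -7 + y
√(-253 + R(K(2, -5)*11)) = √(-253 + (-7 + (2*(-5))*11)) = √(-253 + (-7 - 10*11)) = √(-253 + (-7 - 110)) = √(-253 - 117) = √(-370) = I*√370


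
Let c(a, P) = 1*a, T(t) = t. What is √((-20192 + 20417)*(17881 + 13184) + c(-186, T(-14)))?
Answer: √6989439 ≈ 2643.8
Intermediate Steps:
c(a, P) = a
√((-20192 + 20417)*(17881 + 13184) + c(-186, T(-14))) = √((-20192 + 20417)*(17881 + 13184) - 186) = √(225*31065 - 186) = √(6989625 - 186) = √6989439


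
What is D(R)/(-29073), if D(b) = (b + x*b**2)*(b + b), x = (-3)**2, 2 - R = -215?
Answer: -184023812/29073 ≈ -6329.7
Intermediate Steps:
R = 217 (R = 2 - 1*(-215) = 2 + 215 = 217)
x = 9
D(b) = 2*b*(b + 9*b**2) (D(b) = (b + 9*b**2)*(b + b) = (b + 9*b**2)*(2*b) = 2*b*(b + 9*b**2))
D(R)/(-29073) = (217**2*(2 + 18*217))/(-29073) = (47089*(2 + 3906))*(-1/29073) = (47089*3908)*(-1/29073) = 184023812*(-1/29073) = -184023812/29073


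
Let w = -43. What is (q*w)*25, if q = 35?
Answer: -37625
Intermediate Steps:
(q*w)*25 = (35*(-43))*25 = -1505*25 = -37625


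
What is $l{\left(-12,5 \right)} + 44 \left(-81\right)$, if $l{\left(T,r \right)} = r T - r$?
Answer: $-3629$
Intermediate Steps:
$l{\left(T,r \right)} = - r + T r$ ($l{\left(T,r \right)} = T r - r = - r + T r$)
$l{\left(-12,5 \right)} + 44 \left(-81\right) = 5 \left(-1 - 12\right) + 44 \left(-81\right) = 5 \left(-13\right) - 3564 = -65 - 3564 = -3629$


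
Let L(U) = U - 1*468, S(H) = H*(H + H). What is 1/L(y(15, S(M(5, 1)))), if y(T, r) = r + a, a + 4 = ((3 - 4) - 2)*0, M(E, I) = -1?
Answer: -1/470 ≈ -0.0021277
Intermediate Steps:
a = -4 (a = -4 + ((3 - 4) - 2)*0 = -4 + (-1 - 2)*0 = -4 - 3*0 = -4 + 0 = -4)
S(H) = 2*H² (S(H) = H*(2*H) = 2*H²)
y(T, r) = -4 + r (y(T, r) = r - 4 = -4 + r)
L(U) = -468 + U (L(U) = U - 468 = -468 + U)
1/L(y(15, S(M(5, 1)))) = 1/(-468 + (-4 + 2*(-1)²)) = 1/(-468 + (-4 + 2*1)) = 1/(-468 + (-4 + 2)) = 1/(-468 - 2) = 1/(-470) = -1/470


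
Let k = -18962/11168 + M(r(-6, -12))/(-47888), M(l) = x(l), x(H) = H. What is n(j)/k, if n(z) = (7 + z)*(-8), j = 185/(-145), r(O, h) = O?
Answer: 22194747136/822861631 ≈ 26.973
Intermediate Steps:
j = -37/29 (j = 185*(-1/145) = -37/29 ≈ -1.2759)
M(l) = l
n(z) = -56 - 8*z
k = -28374539/16712912 (k = -18962/11168 - 6/(-47888) = -18962*1/11168 - 6*(-1/47888) = -9481/5584 + 3/23944 = -28374539/16712912 ≈ -1.6978)
n(j)/k = (-56 - 8*(-37/29))/(-28374539/16712912) = (-56 + 296/29)*(-16712912/28374539) = -1328/29*(-16712912/28374539) = 22194747136/822861631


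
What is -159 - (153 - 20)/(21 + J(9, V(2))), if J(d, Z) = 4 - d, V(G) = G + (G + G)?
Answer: -2677/16 ≈ -167.31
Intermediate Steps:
V(G) = 3*G (V(G) = G + 2*G = 3*G)
-159 - (153 - 20)/(21 + J(9, V(2))) = -159 - (153 - 20)/(21 + (4 - 1*9)) = -159 - 133/(21 + (4 - 9)) = -159 - 133/(21 - 5) = -159 - 133/16 = -2677/16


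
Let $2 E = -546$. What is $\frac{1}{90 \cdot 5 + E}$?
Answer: $\frac{1}{177} \approx 0.0056497$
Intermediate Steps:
$E = -273$ ($E = \frac{1}{2} \left(-546\right) = -273$)
$\frac{1}{90 \cdot 5 + E} = \frac{1}{90 \cdot 5 - 273} = \frac{1}{450 - 273} = \frac{1}{177}$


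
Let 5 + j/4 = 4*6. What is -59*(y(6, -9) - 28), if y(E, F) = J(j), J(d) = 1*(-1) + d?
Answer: -2773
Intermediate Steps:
j = 76 (j = -20 + 4*(4*6) = -20 + 4*24 = -20 + 96 = 76)
J(d) = -1 + d
y(E, F) = 75 (y(E, F) = -1 + 76 = 75)
-59*(y(6, -9) - 28) = -59*(75 - 28) = -59*47 = -2773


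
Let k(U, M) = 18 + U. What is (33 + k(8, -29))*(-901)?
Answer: -53159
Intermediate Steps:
(33 + k(8, -29))*(-901) = (33 + (18 + 8))*(-901) = (33 + 26)*(-901) = 59*(-901) = -53159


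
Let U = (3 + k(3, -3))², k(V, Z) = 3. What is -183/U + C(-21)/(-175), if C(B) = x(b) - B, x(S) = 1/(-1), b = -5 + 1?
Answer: -2183/420 ≈ -5.1976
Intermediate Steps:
b = -4
x(S) = -1
U = 36 (U = (3 + 3)² = 6² = 36)
C(B) = -1 - B
-183/U + C(-21)/(-175) = -183/36 + (-1 - 1*(-21))/(-175) = -183*1/36 + (-1 + 21)*(-1/175) = -61/12 + 20*(-1/175) = -61/12 - 4/35 = -2183/420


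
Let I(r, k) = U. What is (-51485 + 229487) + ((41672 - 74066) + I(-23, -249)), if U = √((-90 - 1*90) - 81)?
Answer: 145608 + 3*I*√29 ≈ 1.4561e+5 + 16.155*I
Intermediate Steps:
U = 3*I*√29 (U = √((-90 - 90) - 81) = √(-180 - 81) = √(-261) = 3*I*√29 ≈ 16.155*I)
I(r, k) = 3*I*√29
(-51485 + 229487) + ((41672 - 74066) + I(-23, -249)) = (-51485 + 229487) + ((41672 - 74066) + 3*I*√29) = 178002 + (-32394 + 3*I*√29) = 145608 + 3*I*√29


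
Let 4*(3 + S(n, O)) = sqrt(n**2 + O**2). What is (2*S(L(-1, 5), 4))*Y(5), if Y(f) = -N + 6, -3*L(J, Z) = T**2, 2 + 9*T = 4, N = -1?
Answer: -42 + 70*sqrt(2362)/243 ≈ -28.000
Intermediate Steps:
T = 2/9 (T = -2/9 + (1/9)*4 = -2/9 + 4/9 = 2/9 ≈ 0.22222)
L(J, Z) = -4/243 (L(J, Z) = -(2/9)**2/3 = -1/3*4/81 = -4/243)
Y(f) = 7 (Y(f) = -1*(-1) + 6 = 1 + 6 = 7)
S(n, O) = -3 + sqrt(O**2 + n**2)/4 (S(n, O) = -3 + sqrt(n**2 + O**2)/4 = -3 + sqrt(O**2 + n**2)/4)
(2*S(L(-1, 5), 4))*Y(5) = (2*(-3 + sqrt(4**2 + (-4/243)**2)/4))*7 = (2*(-3 + sqrt(16 + 16/59049)/4))*7 = (2*(-3 + sqrt(944800/59049)/4))*7 = (2*(-3 + (20*sqrt(2362)/243)/4))*7 = (2*(-3 + 5*sqrt(2362)/243))*7 = (-6 + 10*sqrt(2362)/243)*7 = -42 + 70*sqrt(2362)/243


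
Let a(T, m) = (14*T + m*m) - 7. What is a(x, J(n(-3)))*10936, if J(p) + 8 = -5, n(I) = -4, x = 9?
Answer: 3149568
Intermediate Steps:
J(p) = -13 (J(p) = -8 - 5 = -13)
a(T, m) = -7 + m² + 14*T (a(T, m) = (14*T + m²) - 7 = (m² + 14*T) - 7 = -7 + m² + 14*T)
a(x, J(n(-3)))*10936 = (-7 + (-13)² + 14*9)*10936 = (-7 + 169 + 126)*10936 = 288*10936 = 3149568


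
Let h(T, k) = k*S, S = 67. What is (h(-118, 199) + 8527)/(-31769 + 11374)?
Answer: -4372/4079 ≈ -1.0718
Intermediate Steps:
h(T, k) = 67*k (h(T, k) = k*67 = 67*k)
(h(-118, 199) + 8527)/(-31769 + 11374) = (67*199 + 8527)/(-31769 + 11374) = (13333 + 8527)/(-20395) = 21860*(-1/20395) = -4372/4079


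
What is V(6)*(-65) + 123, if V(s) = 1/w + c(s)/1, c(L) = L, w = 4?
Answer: -1133/4 ≈ -283.25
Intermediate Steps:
V(s) = 1/4 + s (V(s) = 1/4 + s/1 = 1*(1/4) + s*1 = 1/4 + s)
V(6)*(-65) + 123 = (1/4 + 6)*(-65) + 123 = (25/4)*(-65) + 123 = -1625/4 + 123 = -1133/4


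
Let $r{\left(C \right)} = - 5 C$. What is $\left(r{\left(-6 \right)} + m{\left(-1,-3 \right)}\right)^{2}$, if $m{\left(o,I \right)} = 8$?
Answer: $1444$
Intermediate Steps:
$\left(r{\left(-6 \right)} + m{\left(-1,-3 \right)}\right)^{2} = \left(\left(-5\right) \left(-6\right) + 8\right)^{2} = \left(30 + 8\right)^{2} = 38^{2} = 1444$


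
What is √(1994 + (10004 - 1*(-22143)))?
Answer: √34141 ≈ 184.77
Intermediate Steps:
√(1994 + (10004 - 1*(-22143))) = √(1994 + (10004 + 22143)) = √(1994 + 32147) = √34141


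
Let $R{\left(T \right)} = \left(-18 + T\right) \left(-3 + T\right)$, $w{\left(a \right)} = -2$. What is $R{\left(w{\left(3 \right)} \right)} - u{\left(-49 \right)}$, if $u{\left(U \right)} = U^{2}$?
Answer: $-2301$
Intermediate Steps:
$R{\left(w{\left(3 \right)} \right)} - u{\left(-49 \right)} = \left(54 + \left(-2\right)^{2} - -42\right) - \left(-49\right)^{2} = \left(54 + 4 + 42\right) - 2401 = 100 - 2401 = -2301$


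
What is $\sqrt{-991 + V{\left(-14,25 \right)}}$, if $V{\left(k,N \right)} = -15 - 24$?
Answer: $i \sqrt{1030} \approx 32.094 i$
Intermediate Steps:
$V{\left(k,N \right)} = -39$ ($V{\left(k,N \right)} = -15 - 24 = -39$)
$\sqrt{-991 + V{\left(-14,25 \right)}} = \sqrt{-991 - 39} = \sqrt{-1030} = i \sqrt{1030}$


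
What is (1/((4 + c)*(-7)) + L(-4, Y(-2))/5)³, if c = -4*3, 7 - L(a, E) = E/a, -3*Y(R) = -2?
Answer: 1811386459/592704000 ≈ 3.0561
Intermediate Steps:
Y(R) = ⅔ (Y(R) = -⅓*(-2) = ⅔)
L(a, E) = 7 - E/a
c = -12
(1/((4 + c)*(-7)) + L(-4, Y(-2))/5)³ = (1/((4 - 12)*(-7)) + (7 - 1*⅔/(-4))/5)³ = (-⅐/(-8) + (7 - 1*⅔*(-¼))*(⅕))³ = (-⅛*(-⅐) + (7 + ⅙)*(⅕))³ = (1/56 + (43/6)*(⅕))³ = (1/56 + 43/30)³ = (1219/840)³ = 1811386459/592704000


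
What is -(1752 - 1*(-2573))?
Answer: -4325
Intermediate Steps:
-(1752 - 1*(-2573)) = -(1752 + 2573) = -1*4325 = -4325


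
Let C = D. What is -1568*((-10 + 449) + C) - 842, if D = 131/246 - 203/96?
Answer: -84465739/123 ≈ -6.8671e+5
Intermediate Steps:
D = -6227/3936 (D = 131*(1/246) - 203*1/96 = 131/246 - 203/96 = -6227/3936 ≈ -1.5821)
C = -6227/3936 ≈ -1.5821
-1568*((-10 + 449) + C) - 842 = -1568*((-10 + 449) - 6227/3936) - 842 = -1568*(439 - 6227/3936) - 842 = -1568*1721677/3936 - 842 = -84362173/123 - 842 = -84465739/123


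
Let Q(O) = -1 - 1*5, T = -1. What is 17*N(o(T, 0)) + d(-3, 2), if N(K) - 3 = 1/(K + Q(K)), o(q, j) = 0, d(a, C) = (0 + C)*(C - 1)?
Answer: 301/6 ≈ 50.167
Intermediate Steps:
Q(O) = -6 (Q(O) = -1 - 5 = -6)
d(a, C) = C*(-1 + C)
N(K) = 3 + 1/(-6 + K) (N(K) = 3 + 1/(K - 6) = 3 + 1/(-6 + K))
17*N(o(T, 0)) + d(-3, 2) = 17*((-17 + 3*0)/(-6 + 0)) + 2*(-1 + 2) = 17*((-17 + 0)/(-6)) + 2*1 = 17*(-⅙*(-17)) + 2 = 17*(17/6) + 2 = 289/6 + 2 = 301/6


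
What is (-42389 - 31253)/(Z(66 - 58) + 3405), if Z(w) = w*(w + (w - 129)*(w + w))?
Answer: 73642/12019 ≈ 6.1271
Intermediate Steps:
Z(w) = w*(w + 2*w*(-129 + w)) (Z(w) = w*(w + (-129 + w)*(2*w)) = w*(w + 2*w*(-129 + w)))
(-42389 - 31253)/(Z(66 - 58) + 3405) = (-42389 - 31253)/((66 - 58)**2*(-257 + 2*(66 - 58)) + 3405) = -73642/(8**2*(-257 + 2*8) + 3405) = -73642/(64*(-257 + 16) + 3405) = -73642/(64*(-241) + 3405) = -73642/(-15424 + 3405) = -73642/(-12019) = -73642*(-1/12019) = 73642/12019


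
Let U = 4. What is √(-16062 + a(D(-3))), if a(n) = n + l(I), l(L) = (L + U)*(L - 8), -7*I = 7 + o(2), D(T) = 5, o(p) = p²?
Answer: 6*I*√21887/7 ≈ 126.81*I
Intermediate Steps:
I = -11/7 (I = -(7 + 2²)/7 = -(7 + 4)/7 = -⅐*11 = -11/7 ≈ -1.5714)
l(L) = (-8 + L)*(4 + L) (l(L) = (L + 4)*(L - 8) = (4 + L)*(-8 + L) = (-8 + L)*(4 + L))
a(n) = -1139/49 + n (a(n) = n + (-32 + (-11/7)² - 4*(-11/7)) = n + (-32 + 121/49 + 44/7) = n - 1139/49 = -1139/49 + n)
√(-16062 + a(D(-3))) = √(-16062 + (-1139/49 + 5)) = √(-16062 - 894/49) = √(-787932/49) = 6*I*√21887/7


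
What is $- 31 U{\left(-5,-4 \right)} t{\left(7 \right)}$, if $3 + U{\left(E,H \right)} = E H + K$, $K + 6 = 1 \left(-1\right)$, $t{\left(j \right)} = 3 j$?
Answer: $-6510$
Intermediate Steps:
$K = -7$ ($K = -6 + 1 \left(-1\right) = -6 - 1 = -7$)
$U{\left(E,H \right)} = -10 + E H$ ($U{\left(E,H \right)} = -3 + \left(E H - 7\right) = -3 + \left(-7 + E H\right) = -10 + E H$)
$- 31 U{\left(-5,-4 \right)} t{\left(7 \right)} = - 31 \left(-10 - -20\right) 3 \cdot 7 = - 31 \left(-10 + 20\right) 21 = \left(-31\right) 10 \cdot 21 = \left(-310\right) 21 = -6510$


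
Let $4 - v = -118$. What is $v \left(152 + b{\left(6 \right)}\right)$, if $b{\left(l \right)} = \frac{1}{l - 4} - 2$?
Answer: $18361$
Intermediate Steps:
$v = 122$ ($v = 4 - -118 = 4 + 118 = 122$)
$b{\left(l \right)} = -2 + \frac{1}{-4 + l}$ ($b{\left(l \right)} = \frac{1}{-4 + l} - 2 = -2 + \frac{1}{-4 + l}$)
$v \left(152 + b{\left(6 \right)}\right) = 122 \left(152 + \frac{9 - 12}{-4 + 6}\right) = 122 \left(152 + \frac{9 - 12}{2}\right) = 122 \left(152 + \frac{1}{2} \left(-3\right)\right) = 122 \left(152 - \frac{3}{2}\right) = 122 \cdot \frac{301}{2} = 18361$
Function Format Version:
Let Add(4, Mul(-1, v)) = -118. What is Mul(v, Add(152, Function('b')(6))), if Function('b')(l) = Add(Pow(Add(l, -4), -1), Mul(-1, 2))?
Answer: 18361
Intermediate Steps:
v = 122 (v = Add(4, Mul(-1, -118)) = Add(4, 118) = 122)
Function('b')(l) = Add(-2, Pow(Add(-4, l), -1)) (Function('b')(l) = Add(Pow(Add(-4, l), -1), -2) = Add(-2, Pow(Add(-4, l), -1)))
Mul(v, Add(152, Function('b')(6))) = Mul(122, Add(152, Mul(Pow(Add(-4, 6), -1), Add(9, Mul(-2, 6))))) = Mul(122, Add(152, Mul(Pow(2, -1), Add(9, -12)))) = Mul(122, Add(152, Mul(Rational(1, 2), -3))) = Mul(122, Add(152, Rational(-3, 2))) = Mul(122, Rational(301, 2)) = 18361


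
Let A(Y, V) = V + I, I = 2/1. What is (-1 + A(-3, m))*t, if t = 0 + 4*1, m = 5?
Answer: 24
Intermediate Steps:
I = 2 (I = 2*1 = 2)
A(Y, V) = 2 + V (A(Y, V) = V + 2 = 2 + V)
t = 4 (t = 0 + 4 = 4)
(-1 + A(-3, m))*t = (-1 + (2 + 5))*4 = (-1 + 7)*4 = 6*4 = 24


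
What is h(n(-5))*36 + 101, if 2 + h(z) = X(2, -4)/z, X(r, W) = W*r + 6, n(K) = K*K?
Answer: 653/25 ≈ 26.120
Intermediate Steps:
n(K) = K**2
X(r, W) = 6 + W*r
h(z) = -2 - 2/z (h(z) = -2 + (6 - 4*2)/z = -2 + (6 - 8)/z = -2 - 2/z)
h(n(-5))*36 + 101 = (-2 - 2/((-5)**2))*36 + 101 = (-2 - 2/25)*36 + 101 = -52/25*36 + 101 = -1872/25 + 101 = 653/25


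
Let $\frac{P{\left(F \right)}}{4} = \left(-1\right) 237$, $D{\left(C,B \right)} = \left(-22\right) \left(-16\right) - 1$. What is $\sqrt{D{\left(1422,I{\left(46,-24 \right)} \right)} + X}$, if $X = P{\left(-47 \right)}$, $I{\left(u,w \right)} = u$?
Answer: $i \sqrt{597} \approx 24.434 i$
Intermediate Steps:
$D{\left(C,B \right)} = 351$ ($D{\left(C,B \right)} = 352 - 1 = 351$)
$P{\left(F \right)} = -948$ ($P{\left(F \right)} = 4 \left(\left(-1\right) 237\right) = 4 \left(-237\right) = -948$)
$X = -948$
$\sqrt{D{\left(1422,I{\left(46,-24 \right)} \right)} + X} = \sqrt{351 - 948} = \sqrt{-597} = i \sqrt{597}$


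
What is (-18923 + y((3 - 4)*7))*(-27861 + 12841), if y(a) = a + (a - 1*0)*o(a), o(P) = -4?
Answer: 283908040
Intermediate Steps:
y(a) = -3*a (y(a) = a + (a - 1*0)*(-4) = a + (a + 0)*(-4) = a + a*(-4) = a - 4*a = -3*a)
(-18923 + y((3 - 4)*7))*(-27861 + 12841) = (-18923 - 3*(3 - 4)*7)*(-27861 + 12841) = (-18923 - (-3)*7)*(-15020) = (-18923 - 3*(-7))*(-15020) = (-18923 + 21)*(-15020) = -18902*(-15020) = 283908040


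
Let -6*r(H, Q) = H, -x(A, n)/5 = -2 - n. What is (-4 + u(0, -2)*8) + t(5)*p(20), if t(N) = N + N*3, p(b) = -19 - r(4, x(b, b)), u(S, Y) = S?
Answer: -1112/3 ≈ -370.67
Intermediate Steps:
x(A, n) = 10 + 5*n (x(A, n) = -5*(-2 - n) = 10 + 5*n)
r(H, Q) = -H/6
p(b) = -55/3 (p(b) = -19 - (-1)*4/6 = -19 - 1*(-⅔) = -19 + ⅔ = -55/3)
t(N) = 4*N (t(N) = N + 3*N = 4*N)
(-4 + u(0, -2)*8) + t(5)*p(20) = (-4 + 0*8) + (4*5)*(-55/3) = (-4 + 0) + 20*(-55/3) = -4 - 1100/3 = -1112/3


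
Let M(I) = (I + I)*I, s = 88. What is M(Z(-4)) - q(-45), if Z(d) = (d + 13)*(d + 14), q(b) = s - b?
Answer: 16067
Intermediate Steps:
q(b) = 88 - b
Z(d) = (13 + d)*(14 + d)
M(I) = 2*I**2 (M(I) = (2*I)*I = 2*I**2)
M(Z(-4)) - q(-45) = 2*(182 + (-4)**2 + 27*(-4))**2 - (88 - 1*(-45)) = 2*(182 + 16 - 108)**2 - (88 + 45) = 2*90**2 - 1*133 = 2*8100 - 133 = 16200 - 133 = 16067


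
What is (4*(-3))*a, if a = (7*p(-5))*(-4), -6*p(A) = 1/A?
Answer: 56/5 ≈ 11.200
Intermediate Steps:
p(A) = -1/(6*A)
a = -14/15 (a = (7*(-⅙/(-5)))*(-4) = (7*(-⅙*(-⅕)))*(-4) = (7*(1/30))*(-4) = (7/30)*(-4) = -14/15 ≈ -0.93333)
(4*(-3))*a = (4*(-3))*(-14/15) = -12*(-14/15) = 56/5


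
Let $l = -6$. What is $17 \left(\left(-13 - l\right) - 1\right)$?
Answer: $-136$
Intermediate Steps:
$17 \left(\left(-13 - l\right) - 1\right) = 17 \left(\left(-13 - -6\right) - 1\right) = 17 \left(\left(-13 + 6\right) - 1\right) = 17 \left(-7 - 1\right) = 17 \left(-8\right) = -136$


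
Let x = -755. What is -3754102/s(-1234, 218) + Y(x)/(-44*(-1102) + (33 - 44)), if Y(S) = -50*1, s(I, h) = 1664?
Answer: -6999526379/3102528 ≈ -2256.1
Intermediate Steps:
Y(S) = -50
-3754102/s(-1234, 218) + Y(x)/(-44*(-1102) + (33 - 44)) = -3754102/1664 - 50/(-44*(-1102) + (33 - 44)) = -3754102*1/1664 - 50/(48488 - 11) = -1877051/832 - 50/48477 = -6999526379/3102528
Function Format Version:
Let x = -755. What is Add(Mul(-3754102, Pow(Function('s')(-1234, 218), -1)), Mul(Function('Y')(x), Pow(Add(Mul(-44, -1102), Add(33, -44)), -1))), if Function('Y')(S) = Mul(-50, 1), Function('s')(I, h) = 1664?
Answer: Rational(-6999526379, 3102528) ≈ -2256.1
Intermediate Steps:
Function('Y')(S) = -50
Add(Mul(-3754102, Pow(Function('s')(-1234, 218), -1)), Mul(Function('Y')(x), Pow(Add(Mul(-44, -1102), Add(33, -44)), -1))) = Add(Mul(-3754102, Pow(1664, -1)), Mul(-50, Pow(Add(Mul(-44, -1102), Add(33, -44)), -1))) = Add(Mul(-3754102, Rational(1, 1664)), Mul(-50, Pow(Add(48488, -11), -1))) = Add(Rational(-1877051, 832), Mul(-50, Pow(48477, -1))) = Add(Rational(-1877051, 832), Mul(-50, Rational(1, 48477))) = Add(Rational(-1877051, 832), Rational(-50, 48477)) = Rational(-6999526379, 3102528)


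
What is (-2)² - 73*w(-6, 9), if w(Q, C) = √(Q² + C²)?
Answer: 4 - 219*√13 ≈ -785.62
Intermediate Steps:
w(Q, C) = √(C² + Q²)
(-2)² - 73*w(-6, 9) = (-2)² - 73*√(9² + (-6)²) = 4 - 73*√(81 + 36) = 4 - 219*√13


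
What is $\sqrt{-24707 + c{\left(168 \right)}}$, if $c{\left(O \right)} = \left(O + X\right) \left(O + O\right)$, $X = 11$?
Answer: $\sqrt{35437} \approx 188.25$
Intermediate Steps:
$c{\left(O \right)} = 2 O \left(11 + O\right)$ ($c{\left(O \right)} = \left(O + 11\right) \left(O + O\right) = \left(11 + O\right) 2 O = 2 O \left(11 + O\right)$)
$\sqrt{-24707 + c{\left(168 \right)}} = \sqrt{-24707 + 2 \cdot 168 \left(11 + 168\right)} = \sqrt{-24707 + 2 \cdot 168 \cdot 179} = \sqrt{-24707 + 60144} = \sqrt{35437}$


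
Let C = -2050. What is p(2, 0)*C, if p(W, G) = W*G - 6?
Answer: 12300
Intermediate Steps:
p(W, G) = -6 + G*W (p(W, G) = G*W - 6 = -6 + G*W)
p(2, 0)*C = (-6 + 0*2)*(-2050) = (-6 + 0)*(-2050) = -6*(-2050) = 12300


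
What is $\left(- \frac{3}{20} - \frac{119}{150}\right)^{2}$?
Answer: $\frac{80089}{90000} \approx 0.88988$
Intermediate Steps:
$\left(- \frac{3}{20} - \frac{119}{150}\right)^{2} = \left(- \frac{283}{300}\right)^{2} = \frac{80089}{90000}$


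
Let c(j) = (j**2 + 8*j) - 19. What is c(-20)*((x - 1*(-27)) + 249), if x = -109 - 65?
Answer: 22542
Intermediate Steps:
c(j) = -19 + j**2 + 8*j
x = -174
c(-20)*((x - 1*(-27)) + 249) = (-19 + (-20)**2 + 8*(-20))*((-174 - 1*(-27)) + 249) = (-19 + 400 - 160)*((-174 + 27) + 249) = 221*(-147 + 249) = 221*102 = 22542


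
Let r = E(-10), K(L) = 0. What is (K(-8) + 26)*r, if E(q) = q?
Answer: -260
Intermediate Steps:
r = -10
(K(-8) + 26)*r = (0 + 26)*(-10) = 26*(-10) = -260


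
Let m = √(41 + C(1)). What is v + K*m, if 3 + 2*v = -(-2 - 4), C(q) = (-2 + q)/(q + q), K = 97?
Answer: 3/2 + 873*√2/2 ≈ 618.80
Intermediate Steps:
C(q) = (-2 + q)/(2*q) (C(q) = (-2 + q)/((2*q)) = (-2 + q)*(1/(2*q)) = (-2 + q)/(2*q))
v = 3/2 (v = -3/2 + (-(-2 - 4))/2 = -3/2 + (-1*(-6))/2 = -3/2 + (½)*6 = -3/2 + 3 = 3/2 ≈ 1.5000)
m = 9*√2/2 (m = √(41 + (½)*(-2 + 1)/1) = √(41 + (½)*1*(-1)) = √(41 - ½) = √(81/2) = 9*√2/2 ≈ 6.3640)
v + K*m = 3/2 + 97*(9*√2/2) = 3/2 + 873*√2/2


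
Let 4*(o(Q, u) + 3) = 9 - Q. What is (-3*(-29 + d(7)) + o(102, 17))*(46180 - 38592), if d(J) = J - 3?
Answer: 369915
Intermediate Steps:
d(J) = -3 + J
o(Q, u) = -¾ - Q/4 (o(Q, u) = -3 + (9 - Q)/4 = -3 + (9/4 - Q/4) = -¾ - Q/4)
(-3*(-29 + d(7)) + o(102, 17))*(46180 - 38592) = (-3*(-29 + (-3 + 7)) + (-¾ - ¼*102))*(46180 - 38592) = (-3*(-29 + 4) + (-¾ - 51/2))*7588 = (-3*(-25) - 105/4)*7588 = (75 - 105/4)*7588 = (195/4)*7588 = 369915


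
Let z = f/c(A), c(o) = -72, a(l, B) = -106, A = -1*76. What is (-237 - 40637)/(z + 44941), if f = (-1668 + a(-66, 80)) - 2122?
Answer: -183933/202478 ≈ -0.90841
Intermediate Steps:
A = -76
f = -3896 (f = (-1668 - 106) - 2122 = -1774 - 2122 = -3896)
z = 487/9 (z = -3896/(-72) = -3896*(-1/72) = 487/9 ≈ 54.111)
(-237 - 40637)/(z + 44941) = (-237 - 40637)/(487/9 + 44941) = -40874/404956/9 = -40874*9/404956 = -183933/202478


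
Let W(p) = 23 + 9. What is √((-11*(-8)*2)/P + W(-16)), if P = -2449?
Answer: 12*√1329807/2449 ≈ 5.6505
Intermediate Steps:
W(p) = 32
√((-11*(-8)*2)/P + W(-16)) = √((-11*(-8)*2)/(-2449) + 32) = √((88*2)*(-1/2449) + 32) = √(176*(-1/2449) + 32) = √(-176/2449 + 32) = √(78192/2449) = 12*√1329807/2449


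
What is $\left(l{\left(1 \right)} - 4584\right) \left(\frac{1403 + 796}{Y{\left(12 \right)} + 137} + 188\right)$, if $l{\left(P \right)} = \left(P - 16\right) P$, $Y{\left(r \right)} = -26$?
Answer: $- \frac{35361711}{37} \approx -9.5572 \cdot 10^{5}$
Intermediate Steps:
$l{\left(P \right)} = P \left(-16 + P\right)$ ($l{\left(P \right)} = \left(-16 + P\right) P = P \left(-16 + P\right)$)
$\left(l{\left(1 \right)} - 4584\right) \left(\frac{1403 + 796}{Y{\left(12 \right)} + 137} + 188\right) = \left(1 \left(-16 + 1\right) - 4584\right) \left(\frac{1403 + 796}{-26 + 137} + 188\right) = \left(1 \left(-15\right) - 4584\right) \left(\frac{2199}{111} + 188\right) = \left(-15 - 4584\right) \left(2199 \cdot \frac{1}{111} + 188\right) = - 4599 \left(\frac{733}{37} + 188\right) = \left(-4599\right) \frac{7689}{37} = - \frac{35361711}{37}$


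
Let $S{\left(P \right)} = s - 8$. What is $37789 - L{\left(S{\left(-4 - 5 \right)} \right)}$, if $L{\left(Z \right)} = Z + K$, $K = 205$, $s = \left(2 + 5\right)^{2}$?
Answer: $37543$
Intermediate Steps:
$s = 49$ ($s = 7^{2} = 49$)
$S{\left(P \right)} = 41$ ($S{\left(P \right)} = 49 - 8 = 41$)
$L{\left(Z \right)} = 205 + Z$ ($L{\left(Z \right)} = Z + 205 = 205 + Z$)
$37789 - L{\left(S{\left(-4 - 5 \right)} \right)} = 37789 - \left(205 + 41\right) = 37789 - 246 = 37543$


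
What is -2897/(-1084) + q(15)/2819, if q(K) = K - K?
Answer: 2897/1084 ≈ 2.6725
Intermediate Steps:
q(K) = 0
-2897/(-1084) + q(15)/2819 = -2897/(-1084) + 0/2819 = -2897*(-1/1084) + 0*(1/2819) = 2897/1084 + 0 = 2897/1084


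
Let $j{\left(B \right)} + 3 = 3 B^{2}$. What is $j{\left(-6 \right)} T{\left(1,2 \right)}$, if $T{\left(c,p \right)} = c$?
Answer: $105$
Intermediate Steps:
$j{\left(B \right)} = -3 + 3 B^{2}$
$j{\left(-6 \right)} T{\left(1,2 \right)} = \left(-3 + 3 \left(-6\right)^{2}\right) 1 = \left(-3 + 3 \cdot 36\right) 1 = \left(-3 + 108\right) 1 = 105 \cdot 1 = 105$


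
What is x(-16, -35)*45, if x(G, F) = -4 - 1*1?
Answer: -225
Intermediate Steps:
x(G, F) = -5 (x(G, F) = -4 - 1 = -5)
x(-16, -35)*45 = -5*45 = -225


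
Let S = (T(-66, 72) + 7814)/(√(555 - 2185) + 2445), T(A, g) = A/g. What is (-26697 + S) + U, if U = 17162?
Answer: -9646187/1012 - 3233*I*√1630/2474340 ≈ -9531.8 - 0.052752*I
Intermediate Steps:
S = 93757/(12*(2445 + I*√1630)) (S = (-66/72 + 7814)/(√(555 - 2185) + 2445) = (-66*1/72 + 7814)/(√(-1630) + 2445) = (-11/12 + 7814)/(I*√1630 + 2445) = 93757/(12*(2445 + I*√1630)) ≈ 3.1947 - 0.052752*I)
(-26697 + S) + U = (-26697 + (3233/1012 - 3233*I*√1630/2474340)) + 17162 = (-27014131/1012 - 3233*I*√1630/2474340) + 17162 = -9646187/1012 - 3233*I*√1630/2474340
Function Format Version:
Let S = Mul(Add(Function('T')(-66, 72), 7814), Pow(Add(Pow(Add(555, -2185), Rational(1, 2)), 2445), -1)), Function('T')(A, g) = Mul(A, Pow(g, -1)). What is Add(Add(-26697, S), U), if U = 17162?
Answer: Add(Rational(-9646187, 1012), Mul(Rational(-3233, 2474340), I, Pow(1630, Rational(1, 2)))) ≈ Add(-9531.8, Mul(-0.052752, I))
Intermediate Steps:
S = Mul(Rational(93757, 12), Pow(Add(2445, Mul(I, Pow(1630, Rational(1, 2)))), -1)) (S = Mul(Add(Mul(-66, Pow(72, -1)), 7814), Pow(Add(Pow(Add(555, -2185), Rational(1, 2)), 2445), -1)) = Mul(Add(Mul(-66, Rational(1, 72)), 7814), Pow(Add(Pow(-1630, Rational(1, 2)), 2445), -1)) = Mul(Add(Rational(-11, 12), 7814), Pow(Add(Mul(I, Pow(1630, Rational(1, 2))), 2445), -1)) = Mul(Rational(93757, 12), Pow(Add(2445, Mul(I, Pow(1630, Rational(1, 2)))), -1)) ≈ Add(3.1947, Mul(-0.052752, I)))
Add(Add(-26697, S), U) = Add(Add(-26697, Add(Rational(3233, 1012), Mul(Rational(-3233, 2474340), I, Pow(1630, Rational(1, 2))))), 17162) = Add(Add(Rational(-27014131, 1012), Mul(Rational(-3233, 2474340), I, Pow(1630, Rational(1, 2)))), 17162) = Add(Rational(-9646187, 1012), Mul(Rational(-3233, 2474340), I, Pow(1630, Rational(1, 2))))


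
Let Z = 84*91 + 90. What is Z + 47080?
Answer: 54814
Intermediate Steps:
Z = 7734 (Z = 7644 + 90 = 7734)
Z + 47080 = 7734 + 47080 = 54814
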